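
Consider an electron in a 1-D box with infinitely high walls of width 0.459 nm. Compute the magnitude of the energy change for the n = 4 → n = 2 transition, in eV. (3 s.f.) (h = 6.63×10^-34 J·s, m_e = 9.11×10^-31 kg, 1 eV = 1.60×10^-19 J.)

E_1 = h²/(8m_eL²) = 2.863×10^-19 J.
|ΔE| = |4² − 2²|·E_1 = 12·2.863×10^-19 J = 3.436×10^-18 J = 21.5 eV.

|ΔE| = 21.5 eV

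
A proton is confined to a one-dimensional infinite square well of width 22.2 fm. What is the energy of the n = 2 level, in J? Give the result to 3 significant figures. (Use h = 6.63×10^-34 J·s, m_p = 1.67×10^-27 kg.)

For an infinite well E_n = n²h²/(8m_pL²), so E_1 = h²/(8m_pL²) = (6.63×10^-34)²/(8·1.67×10^-27·(2.22×10^-14 m)²) = 6.676×10^-14 J.
Then E_2 = 2²·E_1 = 4·6.676×10^-14 J = 2.67×10^-13 J.

E_2 = 2.67×10^-13 J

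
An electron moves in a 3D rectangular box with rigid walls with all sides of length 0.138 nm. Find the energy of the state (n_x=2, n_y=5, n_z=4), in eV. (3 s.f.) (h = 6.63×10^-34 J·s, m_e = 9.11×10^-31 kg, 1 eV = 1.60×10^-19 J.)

E = 891 eV

For a 3D rectangular well E = (h²/8m_e)·Σ n_i²/L_i² = (6.63×10^-34)²/(8·9.11×10^-31) · [2²/(0.138 nm)² + 5²/(0.138 nm)² + 4²/(0.138 nm)²].
Evaluating gives E = 1.425×10^-16 J = 891 eV.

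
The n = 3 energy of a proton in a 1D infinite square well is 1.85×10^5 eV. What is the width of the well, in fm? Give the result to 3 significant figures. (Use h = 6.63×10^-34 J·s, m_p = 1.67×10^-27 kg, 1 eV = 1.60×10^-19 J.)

L = 100 fm

From E_n = n²h²/(8m_pL²), L = n·h/√(8m_pE_n).
E_3 = 1.85×10^5 eV = 2.960×10^-14 J, so L = 3·6.63×10^-34/√(8·1.67×10^-27·2.960×10^-14) = 1.00×10^-13 m = 100 fm.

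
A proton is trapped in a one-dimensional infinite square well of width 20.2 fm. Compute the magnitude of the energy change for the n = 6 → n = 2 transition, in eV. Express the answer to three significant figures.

|ΔE| = 1.61×10^7 eV

E_1 = h²/(8m_pL²) = 8.039×10^-14 J.
|ΔE| = |6² − 2²|·E_1 = 32·8.039×10^-14 J = 2.572×10^-12 J = 1.61×10^7 eV.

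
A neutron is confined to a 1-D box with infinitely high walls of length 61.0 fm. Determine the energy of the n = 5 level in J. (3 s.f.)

E_5 = 2.20×10^-13 J

For an infinite well E_n = n²h²/(8m_nL²), so E_1 = h²/(8m_nL²) = (6.626×10^-34)²/(8·1.675×10^-27·(6.10×10^-14 m)²) = 8.805×10^-15 J.
Then E_5 = 5²·E_1 = 25·8.805×10^-15 J = 2.20×10^-13 J.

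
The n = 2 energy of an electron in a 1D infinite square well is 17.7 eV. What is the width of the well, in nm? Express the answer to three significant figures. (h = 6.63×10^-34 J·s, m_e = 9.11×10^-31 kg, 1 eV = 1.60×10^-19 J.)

From E_n = n²h²/(8m_eL²), L = n·h/√(8m_eE_n).
E_2 = 17.7 eV = 2.832×10^-18 J, so L = 2·6.63×10^-34/√(8·9.11×10^-31·2.832×10^-18) = 2.92×10^-10 m = 0.292 nm.

L = 0.292 nm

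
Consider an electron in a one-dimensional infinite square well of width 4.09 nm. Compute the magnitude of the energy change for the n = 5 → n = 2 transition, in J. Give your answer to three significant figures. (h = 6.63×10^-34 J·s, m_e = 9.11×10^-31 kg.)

|ΔE| = 7.57×10^-20 J

E_1 = h²/(8m_eL²) = 3.606×10^-21 J.
|ΔE| = |5² − 2²|·E_1 = 21·3.606×10^-21 J = 7.57×10^-20 J.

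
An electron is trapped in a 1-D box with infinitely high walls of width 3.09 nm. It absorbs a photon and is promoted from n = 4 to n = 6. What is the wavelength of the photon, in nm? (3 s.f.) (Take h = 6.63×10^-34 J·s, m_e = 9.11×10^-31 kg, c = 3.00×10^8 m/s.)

λ = 1.57×10^3 nm

E_1 = h²/(8m_eL²) = 6.317×10^-21 J, so ΔE = (6² − 4²)E_1 = 1.263×10^-19 J.
λ = hc/ΔE = (6.63×10^-34·3.00×10^8)/1.263×10^-19 = 1.57×10^-6 m = 1.57×10^3 nm.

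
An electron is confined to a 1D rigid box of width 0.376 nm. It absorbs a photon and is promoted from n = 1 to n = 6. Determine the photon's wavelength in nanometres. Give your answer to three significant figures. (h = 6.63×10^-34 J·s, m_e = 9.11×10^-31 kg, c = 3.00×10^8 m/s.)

E_1 = h²/(8m_eL²) = 4.266×10^-19 J, so ΔE = (6² − 1²)E_1 = 1.493×10^-17 J.
λ = hc/ΔE = (6.63×10^-34·3.00×10^8)/1.493×10^-17 = 1.33×10^-8 m = 13.3 nm.

λ = 13.3 nm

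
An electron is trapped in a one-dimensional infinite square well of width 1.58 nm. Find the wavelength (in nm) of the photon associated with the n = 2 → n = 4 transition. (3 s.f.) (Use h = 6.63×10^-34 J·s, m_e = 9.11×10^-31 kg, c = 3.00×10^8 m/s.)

E_1 = h²/(8m_eL²) = 2.416×10^-20 J, so ΔE = (4² − 2²)E_1 = 2.899×10^-19 J.
λ = hc/ΔE = (6.63×10^-34·3.00×10^8)/2.899×10^-19 = 6.86×10^-7 m = 686 nm.

λ = 686 nm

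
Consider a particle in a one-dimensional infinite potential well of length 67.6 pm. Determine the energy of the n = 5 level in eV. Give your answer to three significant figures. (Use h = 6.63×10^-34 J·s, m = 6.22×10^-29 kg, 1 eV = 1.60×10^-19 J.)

E_5 = 30.2 eV

For an infinite well E_n = n²h²/(8mL²), so E_1 = h²/(8mL²) = (6.63×10^-34)²/(8·6.22×10^-29·(6.76×10^-11 m)²) = 1.933×10^-19 J.
Then E_5 = 5²·E_1 = 25·1.933×10^-19 J = 4.832×10^-18 J.
Converting, E_5 = 4.832×10^-18 J / (1.60×10^-19 J/eV) = 30.2 eV.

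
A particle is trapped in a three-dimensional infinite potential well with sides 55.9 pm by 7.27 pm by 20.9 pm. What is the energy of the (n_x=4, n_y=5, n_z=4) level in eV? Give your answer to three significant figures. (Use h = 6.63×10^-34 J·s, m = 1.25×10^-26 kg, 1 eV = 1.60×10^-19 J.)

For a 3D rectangular well E = (h²/8m)·Σ n_i²/L_i² = (6.63×10^-34)²/(8·1.25×10^-26) · [4²/(55.9 pm)² + 5²/(7.27 pm)² + 4²/(20.9 pm)²].
Evaluating gives E = 2.263×10^-18 J = 14.1 eV.

E = 14.1 eV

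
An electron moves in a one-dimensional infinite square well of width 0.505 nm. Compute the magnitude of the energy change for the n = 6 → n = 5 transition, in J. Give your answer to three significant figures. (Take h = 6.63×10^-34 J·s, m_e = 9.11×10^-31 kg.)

|ΔE| = 2.60×10^-18 J

E_1 = h²/(8m_eL²) = 2.365×10^-19 J.
|ΔE| = |6² − 5²|·E_1 = 11·2.365×10^-19 J = 2.60×10^-18 J.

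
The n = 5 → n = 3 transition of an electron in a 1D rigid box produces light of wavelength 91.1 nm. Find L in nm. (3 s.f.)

L = 0.665 nm

The photon carries ΔE = hc/λ = 6.626×10^-34·2.998×10^8/9.11×10^-8 m = 2.181×10^-18 J.
Since ΔE = (5² − 3²)E_1, E_1 = 1.363×10^-19 J, and L = h/√(8m_eE_1) = 6.65×10^-10 m = 0.665 nm.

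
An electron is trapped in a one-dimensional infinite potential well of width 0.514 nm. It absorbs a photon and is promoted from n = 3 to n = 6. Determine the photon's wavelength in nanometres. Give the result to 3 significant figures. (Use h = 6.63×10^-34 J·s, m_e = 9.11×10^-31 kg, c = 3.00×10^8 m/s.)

λ = 32.3 nm

E_1 = h²/(8m_eL²) = 2.283×10^-19 J, so ΔE = (6² − 3²)E_1 = 6.164×10^-18 J.
λ = hc/ΔE = (6.63×10^-34·3.00×10^8)/6.164×10^-18 = 3.23×10^-8 m = 32.3 nm.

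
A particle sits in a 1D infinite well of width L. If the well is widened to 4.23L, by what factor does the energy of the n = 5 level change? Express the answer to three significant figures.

E_n ∝ 1/L², so the energy scales by 1/4.23² = 0.0559.

0.0559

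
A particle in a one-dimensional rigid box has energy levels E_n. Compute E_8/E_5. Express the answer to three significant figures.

2.56

E_n ∝ n², so E_8/E_5 = 8²/5² = 64/25 = 2.56.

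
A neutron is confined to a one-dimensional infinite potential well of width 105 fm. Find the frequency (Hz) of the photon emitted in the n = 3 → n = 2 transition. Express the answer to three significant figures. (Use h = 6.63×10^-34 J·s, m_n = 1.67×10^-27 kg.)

E_1 = h²/(8m_nL²) = 2.984×10^-15 J and ΔE = (3² − 2²)E_1 = 1.492×10^-14 J.
f = ΔE/h = 1.492×10^-14/6.63×10^-34 = 2.25×10^19 Hz.

f = 2.25×10^19 Hz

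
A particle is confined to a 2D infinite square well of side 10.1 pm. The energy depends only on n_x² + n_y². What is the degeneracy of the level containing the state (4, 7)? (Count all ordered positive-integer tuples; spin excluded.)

The level has n_x² + n_y² = 65. The ordered positive-integer solutions are (1, 8), (4, 7), (7, 4), (8, 1).
That gives 4 states.

degeneracy = 4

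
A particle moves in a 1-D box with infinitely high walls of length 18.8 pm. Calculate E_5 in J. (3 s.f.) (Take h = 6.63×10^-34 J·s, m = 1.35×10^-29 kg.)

For an infinite well E_n = n²h²/(8mL²), so E_1 = h²/(8mL²) = (6.63×10^-34)²/(8·1.35×10^-29·(1.88×10^-11 m)²) = 1.152×10^-17 J.
Then E_5 = 5²·E_1 = 25·1.152×10^-17 J = 2.88×10^-16 J.

E_5 = 2.88×10^-16 J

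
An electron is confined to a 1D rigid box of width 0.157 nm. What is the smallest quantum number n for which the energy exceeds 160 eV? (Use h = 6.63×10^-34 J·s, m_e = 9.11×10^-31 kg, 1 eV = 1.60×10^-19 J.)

n = 4

E_1 = h²/(8m_eL²) = 2.447×10^-18 J = 15.29 eV.
Need n² > 160/15.29 = 10.46, i.e. n > 3.234.
The smallest integer satisfying this is n = 4.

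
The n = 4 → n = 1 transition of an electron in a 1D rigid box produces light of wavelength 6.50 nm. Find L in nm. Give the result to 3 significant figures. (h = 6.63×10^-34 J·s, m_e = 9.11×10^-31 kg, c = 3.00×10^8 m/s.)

L = 0.172 nm

The photon carries ΔE = hc/λ = 6.63×10^-34·3.00×10^8/6.50×10^-9 m = 3.060×10^-17 J.
Since ΔE = (4² − 1²)E_1, E_1 = 2.040×10^-18 J, and L = h/√(8m_eE_1) = 1.72×10^-10 m = 0.172 nm.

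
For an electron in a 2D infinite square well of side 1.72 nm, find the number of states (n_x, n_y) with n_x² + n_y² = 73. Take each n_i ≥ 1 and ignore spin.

The level has n_x² + n_y² = 73. The ordered positive-integer solutions are (3, 8), (8, 3).
That gives 2 states.

degeneracy = 2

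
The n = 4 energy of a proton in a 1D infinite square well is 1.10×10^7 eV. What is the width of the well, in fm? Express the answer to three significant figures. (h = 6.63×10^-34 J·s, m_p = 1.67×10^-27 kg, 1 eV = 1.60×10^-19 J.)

L = 17.3 fm

From E_n = n²h²/(8m_pL²), L = n·h/√(8m_pE_n).
E_4 = 1.10×10^7 eV = 1.760×10^-12 J, so L = 4·6.63×10^-34/√(8·1.67×10^-27·1.760×10^-12) = 1.73×10^-14 m = 17.3 fm.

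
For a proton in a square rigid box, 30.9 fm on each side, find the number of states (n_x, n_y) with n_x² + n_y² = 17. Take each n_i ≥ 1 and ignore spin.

The level has n_x² + n_y² = 17. The ordered positive-integer solutions are (1, 4), (4, 1).
That gives 2 states.

degeneracy = 2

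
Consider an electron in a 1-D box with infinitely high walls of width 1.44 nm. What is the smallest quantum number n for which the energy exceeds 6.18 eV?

E_1 = h²/(8m_eL²) = 2.905×10^-20 J = 0.1813 eV.
Need n² > 6.18/0.1813 = 34.09, i.e. n > 5.839.
The smallest integer satisfying this is n = 6.

n = 6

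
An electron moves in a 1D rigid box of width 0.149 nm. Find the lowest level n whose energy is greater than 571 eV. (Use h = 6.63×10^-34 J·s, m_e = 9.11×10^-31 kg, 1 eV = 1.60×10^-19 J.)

E_1 = h²/(8m_eL²) = 2.717×10^-18 J = 16.98 eV.
Need n² > 571/16.98 = 33.63, i.e. n > 5.799.
The smallest integer satisfying this is n = 6.

n = 6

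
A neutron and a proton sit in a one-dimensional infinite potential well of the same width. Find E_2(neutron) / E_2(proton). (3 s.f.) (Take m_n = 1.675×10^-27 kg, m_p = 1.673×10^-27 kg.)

E_n ∝ 1/m at fixed n and L, so the ratio is m_p/m_n = 1.673×10^-27/1.675×10^-27 = 0.999.

0.999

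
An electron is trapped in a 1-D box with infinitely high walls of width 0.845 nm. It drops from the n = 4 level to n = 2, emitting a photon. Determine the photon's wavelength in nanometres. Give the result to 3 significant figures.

λ = 196 nm

E_1 = h²/(8m_eL²) = 8.438×10^-20 J, so ΔE = (4² − 2²)E_1 = 1.013×10^-18 J.
λ = hc/ΔE = (6.626×10^-34·2.998×10^8)/1.013×10^-18 = 1.96×10^-7 m = 196 nm.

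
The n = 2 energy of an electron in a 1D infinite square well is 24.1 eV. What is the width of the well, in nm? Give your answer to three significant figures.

L = 0.250 nm

From E_n = n²h²/(8m_eL²), L = n·h/√(8m_eE_n).
E_2 = 24.1 eV = 3.861×10^-18 J, so L = 2·6.626×10^-34/√(8·9.109×10^-31·3.861×10^-18) = 2.50×10^-10 m = 0.250 nm.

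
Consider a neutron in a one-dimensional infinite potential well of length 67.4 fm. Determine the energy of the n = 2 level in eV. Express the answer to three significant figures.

For an infinite well E_n = n²h²/(8m_nL²), so E_1 = h²/(8m_nL²) = (6.626×10^-34)²/(8·1.675×10^-27·(6.74×10^-14 m)²) = 7.212×10^-15 J.
Then E_2 = 2²·E_1 = 4·7.212×10^-15 J = 2.885×10^-14 J.
Converting, E_2 = 2.885×10^-14 J / (1.602×10^-19 J/eV) = 1.80×10^5 eV.

E_2 = 1.80×10^5 eV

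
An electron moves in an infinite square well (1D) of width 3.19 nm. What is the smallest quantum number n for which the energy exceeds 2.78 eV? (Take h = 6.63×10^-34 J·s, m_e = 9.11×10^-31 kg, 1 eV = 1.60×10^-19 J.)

E_1 = h²/(8m_eL²) = 5.927×10^-21 J = 0.03704 eV.
Need n² > 2.78/0.03704 = 75.05, i.e. n > 8.663.
The smallest integer satisfying this is n = 9.

n = 9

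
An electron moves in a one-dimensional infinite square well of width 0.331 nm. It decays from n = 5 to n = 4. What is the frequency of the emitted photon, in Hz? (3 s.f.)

f = 7.47×10^15 Hz

E_1 = h²/(8m_eL²) = 5.499×10^-19 J and ΔE = (5² − 4²)E_1 = 4.949×10^-18 J.
f = ΔE/h = 4.949×10^-18/6.626×10^-34 = 7.47×10^15 Hz.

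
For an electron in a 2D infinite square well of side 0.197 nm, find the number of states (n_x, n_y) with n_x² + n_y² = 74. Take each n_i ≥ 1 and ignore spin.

degeneracy = 2

The level has n_x² + n_y² = 74. The ordered positive-integer solutions are (5, 7), (7, 5).
That gives 2 states.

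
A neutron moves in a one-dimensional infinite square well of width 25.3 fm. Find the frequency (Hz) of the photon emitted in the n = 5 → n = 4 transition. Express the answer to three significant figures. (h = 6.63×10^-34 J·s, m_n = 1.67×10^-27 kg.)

E_1 = h²/(8m_nL²) = 5.140×10^-14 J and ΔE = (5² − 4²)E_1 = 4.626×10^-13 J.
f = ΔE/h = 4.626×10^-13/6.63×10^-34 = 6.98×10^20 Hz.

f = 6.98×10^20 Hz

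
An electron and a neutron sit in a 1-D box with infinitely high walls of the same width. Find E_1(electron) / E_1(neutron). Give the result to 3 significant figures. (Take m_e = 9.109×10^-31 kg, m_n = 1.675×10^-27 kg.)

E_n ∝ 1/m at fixed n and L, so the ratio is m_n/m_e = 1.675×10^-27/9.109×10^-31 = 1.84×10^3.

1.84×10^3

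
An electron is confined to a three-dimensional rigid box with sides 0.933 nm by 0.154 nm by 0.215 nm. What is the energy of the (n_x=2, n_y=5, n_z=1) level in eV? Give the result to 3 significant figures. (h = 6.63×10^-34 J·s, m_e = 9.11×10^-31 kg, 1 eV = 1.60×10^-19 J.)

E = 407 eV

For a 3D rectangular well E = (h²/8m_e)·Σ n_i²/L_i² = (6.63×10^-34)²/(8·9.11×10^-31) · [2²/(0.933 nm)² + 5²/(0.154 nm)² + 1²/(0.215 nm)²].
Evaluating gives E = 6.516×10^-17 J = 407 eV.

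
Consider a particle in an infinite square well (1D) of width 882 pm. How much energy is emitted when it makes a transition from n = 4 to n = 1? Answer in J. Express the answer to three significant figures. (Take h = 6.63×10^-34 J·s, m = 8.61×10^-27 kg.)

|ΔE| = 1.23×10^-22 J

E_1 = h²/(8mL²) = 8.203×10^-24 J.
|ΔE| = |4² − 1²|·E_1 = 15·8.203×10^-24 J = 1.23×10^-22 J.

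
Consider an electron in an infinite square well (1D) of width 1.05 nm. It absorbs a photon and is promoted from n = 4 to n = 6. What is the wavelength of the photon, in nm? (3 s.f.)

λ = 182 nm

E_1 = h²/(8m_eL²) = 5.465×10^-20 J, so ΔE = (6² − 4²)E_1 = 1.093×10^-18 J.
λ = hc/ΔE = (6.626×10^-34·2.998×10^8)/1.093×10^-18 = 1.82×10^-7 m = 182 nm.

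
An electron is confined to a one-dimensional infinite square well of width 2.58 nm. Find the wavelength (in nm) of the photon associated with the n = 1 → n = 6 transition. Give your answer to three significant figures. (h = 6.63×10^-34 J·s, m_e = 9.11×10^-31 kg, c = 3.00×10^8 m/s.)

E_1 = h²/(8m_eL²) = 9.061×10^-21 J, so ΔE = (6² − 1²)E_1 = 3.171×10^-19 J.
λ = hc/ΔE = (6.63×10^-34·3.00×10^8)/3.171×10^-19 = 6.27×10^-7 m = 627 nm.

λ = 627 nm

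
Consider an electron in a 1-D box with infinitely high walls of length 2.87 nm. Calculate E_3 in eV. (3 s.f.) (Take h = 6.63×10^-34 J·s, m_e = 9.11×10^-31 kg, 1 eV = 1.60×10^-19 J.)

E_3 = 0.412 eV

For an infinite well E_n = n²h²/(8m_eL²), so E_1 = h²/(8m_eL²) = (6.63×10^-34)²/(8·9.11×10^-31·(2.87×10^-9 m)²) = 7.322×10^-21 J.
Then E_3 = 3²·E_1 = 9·7.322×10^-21 J = 6.590×10^-20 J.
Converting, E_3 = 6.590×10^-20 J / (1.60×10^-19 J/eV) = 0.412 eV.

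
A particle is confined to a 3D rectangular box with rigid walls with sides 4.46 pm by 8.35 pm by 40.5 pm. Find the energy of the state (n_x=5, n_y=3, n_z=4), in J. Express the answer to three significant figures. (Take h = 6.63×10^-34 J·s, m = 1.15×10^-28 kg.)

For a 3D rectangular well E = (h²/8m)·Σ n_i²/L_i² = (6.63×10^-34)²/(8·1.15×10^-28) · [5²/(4.46 pm)² + 3²/(8.35 pm)² + 4²/(40.5 pm)²].
Evaluating gives E = 6.67×10^-16 J.

E = 6.67×10^-16 J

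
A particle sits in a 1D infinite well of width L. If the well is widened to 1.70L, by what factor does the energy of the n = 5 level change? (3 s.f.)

E_n ∝ 1/L², so the energy scales by 1/1.70² = 0.346.

0.346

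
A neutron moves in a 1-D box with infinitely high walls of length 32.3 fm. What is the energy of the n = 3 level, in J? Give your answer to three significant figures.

For an infinite well E_n = n²h²/(8m_nL²), so E_1 = h²/(8m_nL²) = (6.626×10^-34)²/(8·1.675×10^-27·(3.23×10^-14 m)²) = 3.140×10^-14 J.
Then E_3 = 3²·E_1 = 9·3.140×10^-14 J = 2.83×10^-13 J.

E_3 = 2.83×10^-13 J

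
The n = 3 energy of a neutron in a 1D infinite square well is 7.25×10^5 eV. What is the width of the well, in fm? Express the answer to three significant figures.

L = 50.4 fm

From E_n = n²h²/(8m_nL²), L = n·h/√(8m_nE_n).
E_3 = 7.25×10^5 eV = 1.161×10^-13 J, so L = 3·6.626×10^-34/√(8·1.675×10^-27·1.161×10^-13) = 5.04×10^-14 m = 50.4 fm.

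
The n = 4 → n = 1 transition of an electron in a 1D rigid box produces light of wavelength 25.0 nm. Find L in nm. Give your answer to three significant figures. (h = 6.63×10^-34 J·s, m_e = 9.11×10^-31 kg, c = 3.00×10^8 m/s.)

The photon carries ΔE = hc/λ = 6.63×10^-34·3.00×10^8/2.50×10^-8 m = 7.956×10^-18 J.
Since ΔE = (4² − 1²)E_1, E_1 = 5.304×10^-19 J, and L = h/√(8m_eE_1) = 3.37×10^-10 m = 0.337 nm.

L = 0.337 nm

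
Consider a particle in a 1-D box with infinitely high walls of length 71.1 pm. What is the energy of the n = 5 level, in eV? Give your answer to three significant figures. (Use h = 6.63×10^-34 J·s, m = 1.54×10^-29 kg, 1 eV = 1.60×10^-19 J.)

E_5 = 110 eV

For an infinite well E_n = n²h²/(8mL²), so E_1 = h²/(8mL²) = (6.63×10^-34)²/(8·1.54×10^-29·(7.11×10^-11 m)²) = 7.058×10^-19 J.
Then E_5 = 5²·E_1 = 25·7.058×10^-19 J = 1.765×10^-17 J.
Converting, E_5 = 1.765×10^-17 J / (1.60×10^-19 J/eV) = 110 eV.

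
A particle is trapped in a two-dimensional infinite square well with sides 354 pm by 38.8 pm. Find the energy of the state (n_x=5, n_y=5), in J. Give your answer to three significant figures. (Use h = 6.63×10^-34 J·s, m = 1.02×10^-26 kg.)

E = 9.05×10^-20 J

For a 2D rectangular well E = (h²/8m)·Σ n_i²/L_i² = (6.63×10^-34)²/(8·1.02×10^-26) · [5²/(354 pm)² + 5²/(38.8 pm)²].
Evaluating gives E = 9.05×10^-20 J.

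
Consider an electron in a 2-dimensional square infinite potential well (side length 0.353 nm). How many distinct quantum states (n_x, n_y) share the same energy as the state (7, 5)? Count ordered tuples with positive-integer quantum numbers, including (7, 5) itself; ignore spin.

degeneracy = 2

The level has n_x² + n_y² = 74. The ordered positive-integer solutions are (5, 7), (7, 5).
That gives 2 states.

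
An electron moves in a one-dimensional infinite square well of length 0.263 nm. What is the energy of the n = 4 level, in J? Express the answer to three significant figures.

E_4 = 1.39×10^-17 J

For an infinite well E_n = n²h²/(8m_eL²), so E_1 = h²/(8m_eL²) = (6.626×10^-34)²/(8·9.109×10^-31·(2.63×10^-10 m)²) = 8.710×10^-19 J.
Then E_4 = 4²·E_1 = 16·8.710×10^-19 J = 1.39×10^-17 J.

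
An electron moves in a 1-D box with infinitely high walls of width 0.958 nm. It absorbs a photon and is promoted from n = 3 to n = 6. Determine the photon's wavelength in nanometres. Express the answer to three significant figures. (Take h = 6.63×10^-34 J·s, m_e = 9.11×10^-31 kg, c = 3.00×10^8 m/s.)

E_1 = h²/(8m_eL²) = 6.572×10^-20 J, so ΔE = (6² − 3²)E_1 = 1.774×10^-18 J.
λ = hc/ΔE = (6.63×10^-34·3.00×10^8)/1.774×10^-18 = 1.12×10^-7 m = 112 nm.

λ = 112 nm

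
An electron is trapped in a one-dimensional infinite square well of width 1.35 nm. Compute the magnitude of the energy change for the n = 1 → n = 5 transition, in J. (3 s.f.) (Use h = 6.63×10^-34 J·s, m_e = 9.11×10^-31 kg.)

|ΔE| = 7.94×10^-19 J

E_1 = h²/(8m_eL²) = 3.309×10^-20 J.
|ΔE| = |1² − 5²|·E_1 = 24·3.309×10^-20 J = 7.94×10^-19 J.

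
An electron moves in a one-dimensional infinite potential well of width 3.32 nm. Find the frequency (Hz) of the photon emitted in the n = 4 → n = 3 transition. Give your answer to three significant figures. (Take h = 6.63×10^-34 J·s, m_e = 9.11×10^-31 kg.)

E_1 = h²/(8m_eL²) = 5.472×10^-21 J and ΔE = (4² − 3²)E_1 = 3.830×10^-20 J.
f = ΔE/h = 3.830×10^-20/6.63×10^-34 = 5.78×10^13 Hz.

f = 5.78×10^13 Hz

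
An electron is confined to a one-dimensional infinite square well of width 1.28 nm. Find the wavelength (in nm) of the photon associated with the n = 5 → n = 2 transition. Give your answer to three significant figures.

λ = 257 nm

E_1 = h²/(8m_eL²) = 3.677×10^-20 J, so ΔE = (5² − 2²)E_1 = 7.722×10^-19 J.
λ = hc/ΔE = (6.626×10^-34·2.998×10^8)/7.722×10^-19 = 2.57×10^-7 m = 257 nm.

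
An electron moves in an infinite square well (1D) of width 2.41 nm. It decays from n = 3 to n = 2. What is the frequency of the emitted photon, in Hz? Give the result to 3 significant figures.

E_1 = h²/(8m_eL²) = 1.037×10^-20 J and ΔE = (3² − 2²)E_1 = 5.185×10^-20 J.
f = ΔE/h = 5.185×10^-20/6.626×10^-34 = 7.83×10^13 Hz.

f = 7.83×10^13 Hz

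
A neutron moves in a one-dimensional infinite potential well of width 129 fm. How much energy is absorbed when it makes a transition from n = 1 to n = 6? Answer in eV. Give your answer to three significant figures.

E_1 = h²/(8m_nL²) = 1.969×10^-15 J.
|ΔE| = |1² − 6²|·E_1 = 35·1.969×10^-15 J = 6.891×10^-14 J = 4.30×10^5 eV.

|ΔE| = 4.30×10^5 eV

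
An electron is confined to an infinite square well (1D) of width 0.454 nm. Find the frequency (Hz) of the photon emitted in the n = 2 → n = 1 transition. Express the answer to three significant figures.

E_1 = h²/(8m_eL²) = 2.923×10^-19 J and ΔE = (2² − 1²)E_1 = 8.769×10^-19 J.
f = ΔE/h = 8.769×10^-19/6.626×10^-34 = 1.32×10^15 Hz.

f = 1.32×10^15 Hz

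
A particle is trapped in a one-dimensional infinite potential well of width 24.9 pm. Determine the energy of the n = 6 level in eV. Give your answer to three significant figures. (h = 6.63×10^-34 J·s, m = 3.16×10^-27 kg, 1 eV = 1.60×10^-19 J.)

For an infinite well E_n = n²h²/(8mL²), so E_1 = h²/(8mL²) = (6.63×10^-34)²/(8·3.16×10^-27·(2.49×10^-11 m)²) = 2.804×10^-20 J.
Then E_6 = 6²·E_1 = 36·2.804×10^-20 J = 1.009×10^-18 J.
Converting, E_6 = 1.009×10^-18 J / (1.60×10^-19 J/eV) = 6.31 eV.

E_6 = 6.31 eV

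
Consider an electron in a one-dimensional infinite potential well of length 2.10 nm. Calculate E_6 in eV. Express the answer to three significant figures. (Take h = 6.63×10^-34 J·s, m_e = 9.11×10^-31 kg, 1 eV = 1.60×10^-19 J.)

For an infinite well E_n = n²h²/(8m_eL²), so E_1 = h²/(8m_eL²) = (6.63×10^-34)²/(8·9.11×10^-31·(2.10×10^-9 m)²) = 1.368×10^-20 J.
Then E_6 = 6²·E_1 = 36·1.368×10^-20 J = 4.925×10^-19 J.
Converting, E_6 = 4.925×10^-19 J / (1.60×10^-19 J/eV) = 3.08 eV.

E_6 = 3.08 eV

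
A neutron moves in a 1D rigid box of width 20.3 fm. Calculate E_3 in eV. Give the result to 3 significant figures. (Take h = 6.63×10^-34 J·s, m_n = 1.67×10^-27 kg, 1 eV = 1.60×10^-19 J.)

E_3 = 4.49×10^6 eV

For an infinite well E_n = n²h²/(8m_nL²), so E_1 = h²/(8m_nL²) = (6.63×10^-34)²/(8·1.67×10^-27·(2.03×10^-14 m)²) = 7.984×10^-14 J.
Then E_3 = 3²·E_1 = 9·7.984×10^-14 J = 7.186×10^-13 J.
Converting, E_3 = 7.186×10^-13 J / (1.60×10^-19 J/eV) = 4.49×10^6 eV.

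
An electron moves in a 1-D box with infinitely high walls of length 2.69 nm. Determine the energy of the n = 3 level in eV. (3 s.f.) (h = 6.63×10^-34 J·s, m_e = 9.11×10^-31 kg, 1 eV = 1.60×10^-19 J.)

E_3 = 0.469 eV

For an infinite well E_n = n²h²/(8m_eL²), so E_1 = h²/(8m_eL²) = (6.63×10^-34)²/(8·9.11×10^-31·(2.69×10^-9 m)²) = 8.335×10^-21 J.
Then E_3 = 3²·E_1 = 9·8.335×10^-21 J = 7.502×10^-20 J.
Converting, E_3 = 7.502×10^-20 J / (1.60×10^-19 J/eV) = 0.469 eV.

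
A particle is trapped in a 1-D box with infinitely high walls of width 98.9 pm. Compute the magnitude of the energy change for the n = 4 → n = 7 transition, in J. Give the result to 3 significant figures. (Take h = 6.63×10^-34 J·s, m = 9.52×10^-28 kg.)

|ΔE| = 1.95×10^-19 J

E_1 = h²/(8mL²) = 5.901×10^-21 J.
|ΔE| = |4² − 7²|·E_1 = 33·5.901×10^-21 J = 1.95×10^-19 J.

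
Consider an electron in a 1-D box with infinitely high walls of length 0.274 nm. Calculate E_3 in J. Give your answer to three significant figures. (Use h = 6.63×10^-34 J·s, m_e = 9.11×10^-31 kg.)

For an infinite well E_n = n²h²/(8m_eL²), so E_1 = h²/(8m_eL²) = (6.63×10^-34)²/(8·9.11×10^-31·(2.74×10^-10 m)²) = 8.034×10^-19 J.
Then E_3 = 3²·E_1 = 9·8.034×10^-19 J = 7.23×10^-18 J.

E_3 = 7.23×10^-18 J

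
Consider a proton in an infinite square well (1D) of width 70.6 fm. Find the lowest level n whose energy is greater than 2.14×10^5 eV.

n = 3

E_1 = h²/(8m_pL²) = 6.581×10^-15 J = 4.108×10^4 eV.
Need n² > 2.14×10^5/4.108×10^4 = 5.209, i.e. n > 2.282.
The smallest integer satisfying this is n = 3.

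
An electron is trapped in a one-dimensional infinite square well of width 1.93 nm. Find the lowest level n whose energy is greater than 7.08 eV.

E_1 = h²/(8m_eL²) = 1.617×10^-20 J = 0.1009 eV.
Need n² > 7.08/0.1009 = 70.17, i.e. n > 8.377.
The smallest integer satisfying this is n = 9.

n = 9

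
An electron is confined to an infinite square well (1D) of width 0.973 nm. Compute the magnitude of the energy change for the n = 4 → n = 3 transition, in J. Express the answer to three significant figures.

|ΔE| = 4.45×10^-19 J

E_1 = h²/(8m_eL²) = 6.364×10^-20 J.
|ΔE| = |4² − 3²|·E_1 = 7·6.364×10^-20 J = 4.45×10^-19 J.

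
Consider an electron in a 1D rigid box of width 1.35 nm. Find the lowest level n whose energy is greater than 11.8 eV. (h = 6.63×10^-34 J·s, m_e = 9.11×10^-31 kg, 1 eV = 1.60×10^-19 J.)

n = 8

E_1 = h²/(8m_eL²) = 3.309×10^-20 J = 0.2068 eV.
Need n² > 11.8/0.2068 = 57.06, i.e. n > 7.554.
The smallest integer satisfying this is n = 8.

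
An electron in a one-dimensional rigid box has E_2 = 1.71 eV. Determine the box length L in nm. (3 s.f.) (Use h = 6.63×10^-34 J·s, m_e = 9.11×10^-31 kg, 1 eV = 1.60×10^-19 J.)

From E_n = n²h²/(8m_eL²), L = n·h/√(8m_eE_n).
E_2 = 1.71 eV = 2.736×10^-19 J, so L = 2·6.63×10^-34/√(8·9.11×10^-31·2.736×10^-19) = 9.39×10^-10 m = 0.939 nm.

L = 0.939 nm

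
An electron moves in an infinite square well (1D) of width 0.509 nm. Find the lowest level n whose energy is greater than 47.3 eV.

n = 6

E_1 = h²/(8m_eL²) = 2.325×10^-19 J = 1.451 eV.
Need n² > 47.3/1.451 = 32.60, i.e. n > 5.710.
The smallest integer satisfying this is n = 6.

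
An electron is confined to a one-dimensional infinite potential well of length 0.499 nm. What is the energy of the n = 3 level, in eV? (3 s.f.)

For an infinite well E_n = n²h²/(8m_eL²), so E_1 = h²/(8m_eL²) = (6.626×10^-34)²/(8·9.109×10^-31·(4.99×10^-10 m)²) = 2.420×10^-19 J.
Then E_3 = 3²·E_1 = 9·2.420×10^-19 J = 2.178×10^-18 J.
Converting, E_3 = 2.178×10^-18 J / (1.602×10^-19 J/eV) = 13.6 eV.

E_3 = 13.6 eV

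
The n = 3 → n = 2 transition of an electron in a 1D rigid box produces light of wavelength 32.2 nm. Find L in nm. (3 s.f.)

L = 0.221 nm

The photon carries ΔE = hc/λ = 6.626×10^-34·2.998×10^8/3.22×10^-8 m = 6.169×10^-18 J.
Since ΔE = (3² − 2²)E_1, E_1 = 1.234×10^-18 J, and L = h/√(8m_eE_1) = 2.21×10^-10 m = 0.221 nm.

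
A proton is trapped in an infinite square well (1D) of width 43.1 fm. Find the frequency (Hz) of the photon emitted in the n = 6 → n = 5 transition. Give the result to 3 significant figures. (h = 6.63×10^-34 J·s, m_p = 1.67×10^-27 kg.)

E_1 = h²/(8m_pL²) = 1.771×10^-14 J and ΔE = (6² − 5²)E_1 = 1.948×10^-13 J.
f = ΔE/h = 1.948×10^-13/6.63×10^-34 = 2.94×10^20 Hz.

f = 2.94×10^20 Hz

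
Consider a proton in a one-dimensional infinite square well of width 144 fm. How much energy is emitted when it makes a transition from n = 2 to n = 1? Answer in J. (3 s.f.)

E_1 = h²/(8m_pL²) = 1.582×10^-15 J.
|ΔE| = |2² − 1²|·E_1 = 3·1.582×10^-15 J = 4.75×10^-15 J.

|ΔE| = 4.75×10^-15 J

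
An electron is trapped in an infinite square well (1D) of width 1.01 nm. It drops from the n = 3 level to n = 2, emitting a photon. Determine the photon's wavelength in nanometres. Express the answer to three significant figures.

λ = 673 nm

E_1 = h²/(8m_eL²) = 5.906×10^-20 J, so ΔE = (3² − 2²)E_1 = 2.953×10^-19 J.
λ = hc/ΔE = (6.626×10^-34·2.998×10^8)/2.953×10^-19 = 6.73×10^-7 m = 673 nm.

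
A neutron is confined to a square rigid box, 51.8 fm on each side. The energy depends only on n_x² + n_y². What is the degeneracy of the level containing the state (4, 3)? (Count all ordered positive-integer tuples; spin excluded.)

The level has n_x² + n_y² = 25. The ordered positive-integer solutions are (3, 4), (4, 3).
That gives 2 states.

degeneracy = 2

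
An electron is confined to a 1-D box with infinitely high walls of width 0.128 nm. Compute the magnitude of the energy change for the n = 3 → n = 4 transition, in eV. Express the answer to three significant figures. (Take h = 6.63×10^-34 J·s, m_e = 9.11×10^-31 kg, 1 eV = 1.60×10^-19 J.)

|ΔE| = 161 eV

E_1 = h²/(8m_eL²) = 3.681×10^-18 J.
|ΔE| = |3² − 4²|·E_1 = 7·3.681×10^-18 J = 2.577×10^-17 J = 161 eV.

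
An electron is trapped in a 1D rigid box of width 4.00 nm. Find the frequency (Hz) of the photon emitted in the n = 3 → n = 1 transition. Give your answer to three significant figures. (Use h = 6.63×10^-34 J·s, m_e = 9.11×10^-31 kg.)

f = 4.55×10^13 Hz

E_1 = h²/(8m_eL²) = 3.770×10^-21 J and ΔE = (3² − 1²)E_1 = 3.016×10^-20 J.
f = ΔE/h = 3.016×10^-20/6.63×10^-34 = 4.55×10^13 Hz.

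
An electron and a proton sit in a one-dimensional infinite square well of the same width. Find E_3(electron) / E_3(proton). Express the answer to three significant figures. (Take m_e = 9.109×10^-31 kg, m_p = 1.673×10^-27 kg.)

E_n ∝ 1/m at fixed n and L, so the ratio is m_p/m_e = 1.673×10^-27/9.109×10^-31 = 1.84×10^3.

1.84×10^3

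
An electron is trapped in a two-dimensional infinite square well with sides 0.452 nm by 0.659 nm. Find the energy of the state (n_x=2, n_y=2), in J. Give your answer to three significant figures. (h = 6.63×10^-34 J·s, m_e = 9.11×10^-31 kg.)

For a 2D rectangular well E = (h²/8m_e)·Σ n_i²/L_i² = (6.63×10^-34)²/(8·9.11×10^-31) · [2²/(0.452 nm)² + 2²/(0.659 nm)²].
Evaluating gives E = 1.74×10^-18 J.

E = 1.74×10^-18 J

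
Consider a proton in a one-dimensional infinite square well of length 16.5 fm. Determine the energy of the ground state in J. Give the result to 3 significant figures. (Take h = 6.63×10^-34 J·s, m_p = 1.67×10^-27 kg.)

For an infinite well E_n = n²h²/(8m_pL²), so E_1 = h²/(8m_pL²) = (6.63×10^-34)²/(8·1.67×10^-27·(1.65×10^-14 m)²) = 1.209×10^-13 J.

E_1 = 1.21×10^-13 J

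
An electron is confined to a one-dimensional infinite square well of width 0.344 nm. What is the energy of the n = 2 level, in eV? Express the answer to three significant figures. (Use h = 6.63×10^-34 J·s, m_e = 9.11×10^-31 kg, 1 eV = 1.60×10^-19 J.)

E_2 = 12.7 eV

For an infinite well E_n = n²h²/(8m_eL²), so E_1 = h²/(8m_eL²) = (6.63×10^-34)²/(8·9.11×10^-31·(3.44×10^-10 m)²) = 5.097×10^-19 J.
Then E_2 = 2²·E_1 = 4·5.097×10^-19 J = 2.039×10^-18 J.
Converting, E_2 = 2.039×10^-18 J / (1.60×10^-19 J/eV) = 12.7 eV.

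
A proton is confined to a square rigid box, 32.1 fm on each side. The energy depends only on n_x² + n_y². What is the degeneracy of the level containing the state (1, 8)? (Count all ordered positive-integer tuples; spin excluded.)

degeneracy = 4

The level has n_x² + n_y² = 65. The ordered positive-integer solutions are (1, 8), (4, 7), (7, 4), (8, 1).
That gives 4 states.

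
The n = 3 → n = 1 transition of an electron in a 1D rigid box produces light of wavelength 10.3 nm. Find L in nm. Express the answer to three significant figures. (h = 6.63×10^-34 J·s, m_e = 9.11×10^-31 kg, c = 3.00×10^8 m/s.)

The photon carries ΔE = hc/λ = 6.63×10^-34·3.00×10^8/1.03×10^-8 m = 1.931×10^-17 J.
Since ΔE = (3² − 1²)E_1, E_1 = 2.414×10^-18 J, and L = h/√(8m_eE_1) = 1.58×10^-10 m = 0.158 nm.

L = 0.158 nm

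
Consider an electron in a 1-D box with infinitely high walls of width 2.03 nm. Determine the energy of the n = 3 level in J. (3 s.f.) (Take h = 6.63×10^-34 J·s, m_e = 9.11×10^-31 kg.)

For an infinite well E_n = n²h²/(8m_eL²), so E_1 = h²/(8m_eL²) = (6.63×10^-34)²/(8·9.11×10^-31·(2.03×10^-9 m)²) = 1.464×10^-20 J.
Then E_3 = 3²·E_1 = 9·1.464×10^-20 J = 1.32×10^-19 J.

E_3 = 1.32×10^-19 J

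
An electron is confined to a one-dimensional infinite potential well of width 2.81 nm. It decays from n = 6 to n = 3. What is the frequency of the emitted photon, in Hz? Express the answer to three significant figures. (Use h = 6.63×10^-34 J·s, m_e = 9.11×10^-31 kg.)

f = 3.11×10^14 Hz

E_1 = h²/(8m_eL²) = 7.638×10^-21 J and ΔE = (6² − 3²)E_1 = 2.062×10^-19 J.
f = ΔE/h = 2.062×10^-19/6.63×10^-34 = 3.11×10^14 Hz.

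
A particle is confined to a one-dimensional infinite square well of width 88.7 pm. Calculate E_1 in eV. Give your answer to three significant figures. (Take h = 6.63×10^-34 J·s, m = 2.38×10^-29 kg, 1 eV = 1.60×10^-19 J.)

For an infinite well E_n = n²h²/(8mL²), so E_1 = h²/(8mL²) = (6.63×10^-34)²/(8·2.38×10^-29·(8.87×10^-11 m)²) = 2.934×10^-19 J.
Converting, E_1 = 2.934×10^-19 J / (1.60×10^-19 J/eV) = 1.83 eV.

E_1 = 1.83 eV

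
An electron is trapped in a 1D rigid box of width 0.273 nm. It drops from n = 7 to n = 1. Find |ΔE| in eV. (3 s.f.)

E_1 = h²/(8m_eL²) = 8.084×10^-19 J.
|ΔE| = |7² − 1²|·E_1 = 48·8.084×10^-19 J = 3.880×10^-17 J = 242 eV.

|ΔE| = 242 eV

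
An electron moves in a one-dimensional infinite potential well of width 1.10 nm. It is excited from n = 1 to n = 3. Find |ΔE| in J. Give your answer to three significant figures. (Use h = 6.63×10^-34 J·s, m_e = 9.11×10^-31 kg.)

E_1 = h²/(8m_eL²) = 4.985×10^-20 J.
|ΔE| = |1² − 3²|·E_1 = 8·4.985×10^-20 J = 3.99×10^-19 J.

|ΔE| = 3.99×10^-19 J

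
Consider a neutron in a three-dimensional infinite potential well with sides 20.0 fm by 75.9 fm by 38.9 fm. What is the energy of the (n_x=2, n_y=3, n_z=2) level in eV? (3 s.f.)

For a 3D rectangular well E = (h²/8m_n)·Σ n_i²/L_i² = (6.626×10^-34)²/(8·1.675×10^-27) · [2²/(20.0 fm)² + 3²/(75.9 fm)² + 2²/(38.9 fm)²].
Evaluating gives E = 4.654×10^-13 J = 2.91×10^6 eV.

E = 2.91×10^6 eV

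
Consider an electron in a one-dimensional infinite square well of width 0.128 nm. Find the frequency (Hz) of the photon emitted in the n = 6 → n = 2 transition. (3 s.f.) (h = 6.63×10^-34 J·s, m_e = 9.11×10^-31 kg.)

E_1 = h²/(8m_eL²) = 3.681×10^-18 J and ΔE = (6² − 2²)E_1 = 1.178×10^-16 J.
f = ΔE/h = 1.178×10^-16/6.63×10^-34 = 1.78×10^17 Hz.

f = 1.78×10^17 Hz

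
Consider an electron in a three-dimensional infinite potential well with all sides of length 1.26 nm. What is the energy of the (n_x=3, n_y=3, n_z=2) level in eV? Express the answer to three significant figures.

E = 5.21 eV

For a 3D rectangular well E = (h²/8m_e)·Σ n_i²/L_i² = (6.626×10^-34)²/(8·9.109×10^-31) · [3²/(1.26 nm)² + 3²/(1.26 nm)² + 2²/(1.26 nm)²].
Evaluating gives E = 8.349×10^-19 J = 5.21 eV.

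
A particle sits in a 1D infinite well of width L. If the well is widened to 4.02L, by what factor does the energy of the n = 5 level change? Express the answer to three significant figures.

0.0619

E_n ∝ 1/L², so the energy scales by 1/4.02² = 0.0619.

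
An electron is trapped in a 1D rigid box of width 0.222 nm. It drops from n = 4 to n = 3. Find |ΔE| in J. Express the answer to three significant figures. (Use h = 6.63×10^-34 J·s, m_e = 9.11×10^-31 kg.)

|ΔE| = 8.57×10^-18 J

E_1 = h²/(8m_eL²) = 1.224×10^-18 J.
|ΔE| = |4² − 3²|·E_1 = 7·1.224×10^-18 J = 8.57×10^-18 J.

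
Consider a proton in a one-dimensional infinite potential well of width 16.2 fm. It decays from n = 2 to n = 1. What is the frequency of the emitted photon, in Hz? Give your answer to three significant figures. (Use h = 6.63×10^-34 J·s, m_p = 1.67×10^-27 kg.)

E_1 = h²/(8m_pL²) = 1.254×10^-13 J and ΔE = (2² − 1²)E_1 = 3.762×10^-13 J.
f = ΔE/h = 3.762×10^-13/6.63×10^-34 = 5.67×10^20 Hz.

f = 5.67×10^20 Hz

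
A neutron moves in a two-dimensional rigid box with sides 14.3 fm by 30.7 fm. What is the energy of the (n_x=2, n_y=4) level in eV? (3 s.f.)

For a 2D rectangular well E = (h²/8m_n)·Σ n_i²/L_i² = (6.626×10^-34)²/(8·1.675×10^-27) · [2²/(14.3 fm)² + 4²/(30.7 fm)²].
Evaluating gives E = 1.197×10^-12 J = 7.47×10^6 eV.

E = 7.47×10^6 eV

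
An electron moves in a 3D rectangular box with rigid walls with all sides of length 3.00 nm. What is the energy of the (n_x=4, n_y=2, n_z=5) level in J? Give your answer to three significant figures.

E = 3.01×10^-19 J

For a 3D rectangular well E = (h²/8m_e)·Σ n_i²/L_i² = (6.626×10^-34)²/(8·9.109×10^-31) · [4²/(3.00 nm)² + 2²/(3.00 nm)² + 5²/(3.00 nm)²].
Evaluating gives E = 3.01×10^-19 J.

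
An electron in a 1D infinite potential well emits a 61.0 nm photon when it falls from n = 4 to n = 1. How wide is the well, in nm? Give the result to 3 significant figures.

L = 0.527 nm

The photon carries ΔE = hc/λ = 6.626×10^-34·2.998×10^8/6.10×10^-8 m = 3.257×10^-18 J.
Since ΔE = (4² − 1²)E_1, E_1 = 2.171×10^-19 J, and L = h/√(8m_eE_1) = 5.27×10^-10 m = 0.527 nm.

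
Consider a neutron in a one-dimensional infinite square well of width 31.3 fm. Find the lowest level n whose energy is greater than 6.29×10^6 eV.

E_1 = h²/(8m_nL²) = 3.344×10^-14 J = 2.087×10^5 eV.
Need n² > 6.29×10^6/2.087×10^5 = 30.14, i.e. n > 5.490.
The smallest integer satisfying this is n = 6.

n = 6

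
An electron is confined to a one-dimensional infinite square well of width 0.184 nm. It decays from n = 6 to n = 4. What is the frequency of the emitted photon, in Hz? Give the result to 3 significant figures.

f = 5.37×10^16 Hz

E_1 = h²/(8m_eL²) = 1.780×10^-18 J and ΔE = (6² − 4²)E_1 = 3.560×10^-17 J.
f = ΔE/h = 3.560×10^-17/6.626×10^-34 = 5.37×10^16 Hz.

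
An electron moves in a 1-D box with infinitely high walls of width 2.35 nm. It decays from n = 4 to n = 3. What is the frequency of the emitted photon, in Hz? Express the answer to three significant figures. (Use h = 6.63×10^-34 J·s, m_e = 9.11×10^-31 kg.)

f = 1.15×10^14 Hz

E_1 = h²/(8m_eL²) = 1.092×10^-20 J and ΔE = (4² − 3²)E_1 = 7.644×10^-20 J.
f = ΔE/h = 7.644×10^-20/6.63×10^-34 = 1.15×10^14 Hz.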